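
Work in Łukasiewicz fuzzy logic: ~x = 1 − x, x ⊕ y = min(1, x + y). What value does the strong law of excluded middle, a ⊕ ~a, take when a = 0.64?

1.00

~a = 1 − 0.64 = 0.36
a ⊕ ~a = min(1, 0.64 + 0.36) = min(1, 1.00) = 1.00
(As expected: always 1 in Ł∞ since a ⊕ (1−a) = 1.)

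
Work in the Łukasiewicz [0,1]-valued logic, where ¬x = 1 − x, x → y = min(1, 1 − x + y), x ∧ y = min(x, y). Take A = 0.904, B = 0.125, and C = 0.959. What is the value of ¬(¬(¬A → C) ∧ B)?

¬A = 1 − 0.904 = 0.096
¬A → C = min(1, 1 − 0.096 + 0.959) = min(1, 1.863) = 1.000
¬(¬A → C) = 1 − 1.000 = 0.000
¬(¬A → C) ∧ B = min(0.000, 0.125) = 0.000
¬(¬(¬A → C) ∧ B) = 1 − 0.000 = 1.000

1.000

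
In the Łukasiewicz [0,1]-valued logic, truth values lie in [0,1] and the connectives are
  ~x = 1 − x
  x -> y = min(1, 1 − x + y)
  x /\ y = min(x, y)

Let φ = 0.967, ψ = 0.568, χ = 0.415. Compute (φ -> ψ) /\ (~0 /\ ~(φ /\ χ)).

φ -> ψ = min(1, 1 − 0.967 + 0.568) = min(1, 0.601) = 0.601
~0 = 1 − 0.000 = 1.000
φ /\ χ = min(0.967, 0.415) = 0.415
~(φ /\ χ) = 1 − 0.415 = 0.585
~0 /\ ~(φ /\ χ) = min(1.000, 0.585) = 0.585
(φ -> ψ) /\ (~0 /\ ~(φ /\ χ)) = min(0.601, 0.585) = 0.585

0.585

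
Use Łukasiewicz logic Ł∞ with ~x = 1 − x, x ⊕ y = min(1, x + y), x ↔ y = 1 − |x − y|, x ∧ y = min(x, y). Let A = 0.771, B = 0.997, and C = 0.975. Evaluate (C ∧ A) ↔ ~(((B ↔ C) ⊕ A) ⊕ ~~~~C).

C ∧ A = min(0.975, 0.771) = 0.771
B ↔ C = 1 − |0.997 − 0.975| = 1 − 0.022 = 0.978
(B ↔ C) ⊕ A = min(1, 0.978 + 0.771) = min(1, 1.749) = 1.000
~C = 1 − 0.975 = 0.025
~~C = 1 − 0.025 = 0.975
~~~C = 1 − 0.975 = 0.025
~~~~C = 1 − 0.025 = 0.975
((B ↔ C) ⊕ A) ⊕ ~~~~C = min(1, 1.000 + 0.975) = min(1, 1.975) = 1.000
~(((B ↔ C) ⊕ A) ⊕ ~~~~C) = 1 − 1.000 = 0.000
(C ∧ A) ↔ ~(((B ↔ C) ⊕ A) ⊕ ~~~~C) = 1 − |0.771 − 0.000| = 1 − 0.771 = 0.229

0.229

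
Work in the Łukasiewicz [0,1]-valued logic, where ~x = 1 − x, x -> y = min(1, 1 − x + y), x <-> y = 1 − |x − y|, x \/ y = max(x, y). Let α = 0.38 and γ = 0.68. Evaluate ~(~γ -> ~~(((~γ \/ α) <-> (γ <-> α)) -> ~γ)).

0.00

~γ = 1 − 0.68 = 0.32
~γ \/ α = max(0.32, 0.38) = 0.38
γ <-> α = 1 − |0.68 − 0.38| = 1 − 0.30 = 0.70
(~γ \/ α) <-> (γ <-> α) = 1 − |0.38 − 0.70| = 1 − 0.32 = 0.68
((~γ \/ α) <-> (γ <-> α)) -> ~γ = min(1, 1 − 0.68 + 0.32) = min(1, 0.64) = 0.64
~(((~γ \/ α) <-> (γ <-> α)) -> ~γ) = 1 − 0.64 = 0.36
~~(((~γ \/ α) <-> (γ <-> α)) -> ~γ) = 1 − 0.36 = 0.64
~γ -> ~~(((~γ \/ α) <-> (γ <-> α)) -> ~γ) = min(1, 1 − 0.32 + 0.64) = min(1, 1.32) = 1.00
~(~γ -> ~~(((~γ \/ α) <-> (γ <-> α)) -> ~γ)) = 1 − 1.00 = 0.00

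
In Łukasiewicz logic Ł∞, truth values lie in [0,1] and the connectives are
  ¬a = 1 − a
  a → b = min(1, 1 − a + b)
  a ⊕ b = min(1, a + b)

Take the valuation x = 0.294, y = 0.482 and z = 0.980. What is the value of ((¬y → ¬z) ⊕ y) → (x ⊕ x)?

0.604

¬y = 1 − 0.482 = 0.518
¬z = 1 − 0.980 = 0.020
¬y → ¬z = min(1, 1 − 0.518 + 0.020) = min(1, 0.502) = 0.502
(¬y → ¬z) ⊕ y = min(1, 0.502 + 0.482) = min(1, 0.984) = 0.984
x ⊕ x = min(1, 0.294 + 0.294) = min(1, 0.588) = 0.588
((¬y → ¬z) ⊕ y) → (x ⊕ x) = min(1, 1 − 0.984 + 0.588) = min(1, 0.604) = 0.604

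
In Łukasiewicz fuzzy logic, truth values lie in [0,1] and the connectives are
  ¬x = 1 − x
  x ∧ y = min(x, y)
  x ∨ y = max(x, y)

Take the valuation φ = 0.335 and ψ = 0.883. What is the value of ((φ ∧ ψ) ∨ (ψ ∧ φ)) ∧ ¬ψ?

φ ∧ ψ = min(0.335, 0.883) = 0.335
ψ ∧ φ = min(0.883, 0.335) = 0.335
(φ ∧ ψ) ∨ (ψ ∧ φ) = max(0.335, 0.335) = 0.335
¬ψ = 1 − 0.883 = 0.117
((φ ∧ ψ) ∨ (ψ ∧ φ)) ∧ ¬ψ = min(0.335, 0.117) = 0.117

0.117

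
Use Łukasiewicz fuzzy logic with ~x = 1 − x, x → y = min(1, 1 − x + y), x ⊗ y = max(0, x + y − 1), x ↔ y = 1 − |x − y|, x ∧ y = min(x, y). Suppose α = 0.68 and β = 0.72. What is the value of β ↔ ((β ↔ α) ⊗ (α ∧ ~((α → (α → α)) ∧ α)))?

0.56

β ↔ α = 1 − |0.72 − 0.68| = 1 − 0.04 = 0.96
α → α = min(1, 1 − 0.68 + 0.68) = min(1, 1.00) = 1.00
α → (α → α) = min(1, 1 − 0.68 + 1.00) = min(1, 1.32) = 1.00
(α → (α → α)) ∧ α = min(1.00, 0.68) = 0.68
~((α → (α → α)) ∧ α) = 1 − 0.68 = 0.32
α ∧ ~((α → (α → α)) ∧ α) = min(0.68, 0.32) = 0.32
(β ↔ α) ⊗ (α ∧ ~((α → (α → α)) ∧ α)) = max(0, 0.96 + 0.32 − 1) = max(0, 0.28) = 0.28
β ↔ ((β ↔ α) ⊗ (α ∧ ~((α → (α → α)) ∧ α))) = 1 − |0.72 − 0.28| = 1 − 0.44 = 0.56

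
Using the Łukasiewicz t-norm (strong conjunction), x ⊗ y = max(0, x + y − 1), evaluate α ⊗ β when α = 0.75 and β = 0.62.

0.37

α ⊗ β = max(0, 0.75 + 0.62 − 1) = max(0, 0.37) = 0.37
For comparison, the Gödel (minimum) t-norm min(x, y) would give 0.62.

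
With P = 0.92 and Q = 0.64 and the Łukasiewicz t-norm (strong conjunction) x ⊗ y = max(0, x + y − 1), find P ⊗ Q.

0.56

P ⊗ Q = max(0, 0.92 + 0.64 − 1) = max(0, 0.56) = 0.56
For comparison, the Gödel (minimum) t-norm min(x, y) would give 0.64.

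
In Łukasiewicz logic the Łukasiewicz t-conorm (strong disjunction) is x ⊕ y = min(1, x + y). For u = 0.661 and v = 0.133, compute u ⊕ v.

u ⊕ v = min(1, 0.661 + 0.133) = min(1, 0.794) = 0.794
For comparison, the Gödel t-conorm max(x, y) would give 0.661.

0.794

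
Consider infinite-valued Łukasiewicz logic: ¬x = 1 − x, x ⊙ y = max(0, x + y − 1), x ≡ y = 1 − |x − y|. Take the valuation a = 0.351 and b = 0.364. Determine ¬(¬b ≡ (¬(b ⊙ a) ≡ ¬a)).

¬b = 1 − 0.364 = 0.636
b ⊙ a = max(0, 0.364 + 0.351 − 1) = max(0, -0.285) = 0.000
¬(b ⊙ a) = 1 − 0.000 = 1.000
¬a = 1 − 0.351 = 0.649
¬(b ⊙ a) ≡ ¬a = 1 − |1.000 − 0.649| = 1 − 0.351 = 0.649
¬b ≡ (¬(b ⊙ a) ≡ ¬a) = 1 − |0.636 − 0.649| = 1 − 0.013 = 0.987
¬(¬b ≡ (¬(b ⊙ a) ≡ ¬a)) = 1 − 0.987 = 0.013

0.013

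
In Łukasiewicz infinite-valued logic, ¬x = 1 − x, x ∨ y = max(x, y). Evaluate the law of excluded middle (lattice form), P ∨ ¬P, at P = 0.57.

¬P = 1 − 0.57 = 0.43
P ∨ ¬P = max(0.57, 0.43) = 0.57
(The value 0.57 < 1 shows this instance is not satisfied; not a Ł∞-tautology — its value is max(a, 1−a).)

0.57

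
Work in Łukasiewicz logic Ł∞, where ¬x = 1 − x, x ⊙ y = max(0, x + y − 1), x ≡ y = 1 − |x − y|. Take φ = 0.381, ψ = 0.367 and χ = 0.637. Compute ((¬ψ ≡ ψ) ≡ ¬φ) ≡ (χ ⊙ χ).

0.389

¬ψ = 1 − 0.367 = 0.633
¬ψ ≡ ψ = 1 − |0.633 − 0.367| = 1 − 0.266 = 0.734
¬φ = 1 − 0.381 = 0.619
(¬ψ ≡ ψ) ≡ ¬φ = 1 − |0.734 − 0.619| = 1 − 0.115 = 0.885
χ ⊙ χ = max(0, 0.637 + 0.637 − 1) = max(0, 0.274) = 0.274
((¬ψ ≡ ψ) ≡ ¬φ) ≡ (χ ⊙ χ) = 1 − |0.885 − 0.274| = 1 − 0.611 = 0.389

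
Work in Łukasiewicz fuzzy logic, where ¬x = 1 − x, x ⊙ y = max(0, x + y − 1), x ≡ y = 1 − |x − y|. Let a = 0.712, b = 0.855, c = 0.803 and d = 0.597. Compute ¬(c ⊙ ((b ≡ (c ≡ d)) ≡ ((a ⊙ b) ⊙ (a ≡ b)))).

c ≡ d = 1 − |0.803 − 0.597| = 1 − 0.206 = 0.794
b ≡ (c ≡ d) = 1 − |0.855 − 0.794| = 1 − 0.061 = 0.939
a ⊙ b = max(0, 0.712 + 0.855 − 1) = max(0, 0.567) = 0.567
a ≡ b = 1 − |0.712 − 0.855| = 1 − 0.143 = 0.857
(a ⊙ b) ⊙ (a ≡ b) = max(0, 0.567 + 0.857 − 1) = max(0, 0.424) = 0.424
(b ≡ (c ≡ d)) ≡ ((a ⊙ b) ⊙ (a ≡ b)) = 1 − |0.939 − 0.424| = 1 − 0.515 = 0.485
c ⊙ ((b ≡ (c ≡ d)) ≡ ((a ⊙ b) ⊙ (a ≡ b))) = max(0, 0.803 + 0.485 − 1) = max(0, 0.288) = 0.288
¬(c ⊙ ((b ≡ (c ≡ d)) ≡ ((a ⊙ b) ⊙ (a ≡ b)))) = 1 − 0.288 = 0.712

0.712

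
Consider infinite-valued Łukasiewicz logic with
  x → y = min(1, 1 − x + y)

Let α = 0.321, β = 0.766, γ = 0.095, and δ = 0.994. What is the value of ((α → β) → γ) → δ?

1.000

α → β = min(1, 1 − 0.321 + 0.766) = min(1, 1.445) = 1.000
(α → β) → γ = min(1, 1 − 1.000 + 0.095) = min(1, 0.095) = 0.095
((α → β) → γ) → δ = min(1, 1 − 0.095 + 0.994) = min(1, 1.899) = 1.000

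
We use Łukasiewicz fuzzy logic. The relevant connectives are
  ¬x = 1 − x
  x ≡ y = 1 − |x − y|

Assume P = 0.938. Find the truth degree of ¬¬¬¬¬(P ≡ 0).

0.938

P ≡ 0 = 1 − |0.938 − 0.000| = 1 − 0.938 = 0.062
¬(P ≡ 0) = 1 − 0.062 = 0.938
¬¬(P ≡ 0) = 1 − 0.938 = 0.062
¬¬¬(P ≡ 0) = 1 − 0.062 = 0.938
¬¬¬¬(P ≡ 0) = 1 − 0.938 = 0.062
¬¬¬¬¬(P ≡ 0) = 1 − 0.062 = 0.938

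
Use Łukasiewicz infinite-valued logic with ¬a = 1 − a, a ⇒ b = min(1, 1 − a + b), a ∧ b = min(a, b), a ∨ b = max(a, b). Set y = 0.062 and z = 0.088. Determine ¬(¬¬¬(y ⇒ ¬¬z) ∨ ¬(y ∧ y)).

0.062

¬z = 1 − 0.088 = 0.912
¬¬z = 1 − 0.912 = 0.088
y ⇒ ¬¬z = min(1, 1 − 0.062 + 0.088) = min(1, 1.026) = 1.000
¬(y ⇒ ¬¬z) = 1 − 1.000 = 0.000
¬¬(y ⇒ ¬¬z) = 1 − 0.000 = 1.000
¬¬¬(y ⇒ ¬¬z) = 1 − 1.000 = 0.000
y ∧ y = min(0.062, 0.062) = 0.062
¬(y ∧ y) = 1 − 0.062 = 0.938
¬¬¬(y ⇒ ¬¬z) ∨ ¬(y ∧ y) = max(0.000, 0.938) = 0.938
¬(¬¬¬(y ⇒ ¬¬z) ∨ ¬(y ∧ y)) = 1 − 0.938 = 0.062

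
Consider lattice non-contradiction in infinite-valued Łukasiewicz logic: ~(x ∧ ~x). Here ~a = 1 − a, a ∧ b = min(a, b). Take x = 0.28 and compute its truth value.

0.72

~x = 1 − 0.28 = 0.72
x ∧ ~x = min(0.28, 0.72) = 0.28
~(x ∧ ~x) = 1 − 0.28 = 0.72
(The value 0.72 < 1 shows this instance is not satisfied; not a Ł∞-tautology — its value is 1 − min(a, 1−a).)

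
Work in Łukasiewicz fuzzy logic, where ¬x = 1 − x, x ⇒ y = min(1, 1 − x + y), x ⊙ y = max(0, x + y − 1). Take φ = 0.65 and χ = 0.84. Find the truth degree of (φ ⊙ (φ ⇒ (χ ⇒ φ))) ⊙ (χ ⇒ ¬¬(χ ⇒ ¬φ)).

0.32

χ ⇒ φ = min(1, 1 − 0.84 + 0.65) = min(1, 0.81) = 0.81
φ ⇒ (χ ⇒ φ) = min(1, 1 − 0.65 + 0.81) = min(1, 1.16) = 1.00
φ ⊙ (φ ⇒ (χ ⇒ φ)) = max(0, 0.65 + 1.00 − 1) = max(0, 0.65) = 0.65
¬φ = 1 − 0.65 = 0.35
χ ⇒ ¬φ = min(1, 1 − 0.84 + 0.35) = min(1, 0.51) = 0.51
¬(χ ⇒ ¬φ) = 1 − 0.51 = 0.49
¬¬(χ ⇒ ¬φ) = 1 − 0.49 = 0.51
χ ⇒ ¬¬(χ ⇒ ¬φ) = min(1, 1 − 0.84 + 0.51) = min(1, 0.67) = 0.67
(φ ⊙ (φ ⇒ (χ ⇒ φ))) ⊙ (χ ⇒ ¬¬(χ ⇒ ¬φ)) = max(0, 0.65 + 0.67 − 1) = max(0, 0.32) = 0.32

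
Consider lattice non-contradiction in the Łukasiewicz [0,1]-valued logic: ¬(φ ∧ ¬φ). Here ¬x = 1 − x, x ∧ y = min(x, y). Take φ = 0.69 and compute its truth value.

¬φ = 1 − 0.69 = 0.31
φ ∧ ¬φ = min(0.69, 0.31) = 0.31
¬(φ ∧ ¬φ) = 1 − 0.31 = 0.69
(The value 0.69 < 1 shows this instance is not satisfied; not a Ł∞-tautology — its value is 1 − min(a, 1−a).)

0.69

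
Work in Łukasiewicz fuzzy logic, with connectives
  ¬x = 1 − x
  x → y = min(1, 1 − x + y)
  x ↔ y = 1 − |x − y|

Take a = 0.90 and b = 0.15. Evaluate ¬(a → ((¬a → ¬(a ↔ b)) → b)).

0.75

¬a = 1 − 0.90 = 0.10
a ↔ b = 1 − |0.90 − 0.15| = 1 − 0.75 = 0.25
¬(a ↔ b) = 1 − 0.25 = 0.75
¬a → ¬(a ↔ b) = min(1, 1 − 0.10 + 0.75) = min(1, 1.65) = 1.00
(¬a → ¬(a ↔ b)) → b = min(1, 1 − 1.00 + 0.15) = min(1, 0.15) = 0.15
a → ((¬a → ¬(a ↔ b)) → b) = min(1, 1 − 0.90 + 0.15) = min(1, 0.25) = 0.25
¬(a → ((¬a → ¬(a ↔ b)) → b)) = 1 − 0.25 = 0.75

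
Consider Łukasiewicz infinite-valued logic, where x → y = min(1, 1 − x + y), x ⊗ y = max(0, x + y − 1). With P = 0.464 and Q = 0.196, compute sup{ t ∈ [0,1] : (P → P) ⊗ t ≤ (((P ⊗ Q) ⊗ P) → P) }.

P → P = min(1, 1 − 0.464 + 0.464) = min(1, 1.000) = 1.000
So the left factor is P → P = 1.000.
P ⊗ Q = max(0, 0.464 + 0.196 − 1) = max(0, -0.340) = 0.000
(P ⊗ Q) ⊗ P = max(0, 0.000 + 0.464 − 1) = max(0, -0.536) = 0.000
((P ⊗ Q) ⊗ P) → P = min(1, 1 − 0.000 + 0.464) = min(1, 1.464) = 1.000
So the right-hand bound is ((P ⊗ Q) ⊗ P) → P = 1.000.
The residuum of the Łukasiewicz t-norm gives the supremum: min(1, 1 − 1.000 + 1.000).
1 − 1.000 + 1.000 = 1.000, so t = min(1, 1.000) = 1.000.
Check: 1.000 ⊗ 1.000 = max(0, 1.000) = 1.000 ≤ 1.000.

1.000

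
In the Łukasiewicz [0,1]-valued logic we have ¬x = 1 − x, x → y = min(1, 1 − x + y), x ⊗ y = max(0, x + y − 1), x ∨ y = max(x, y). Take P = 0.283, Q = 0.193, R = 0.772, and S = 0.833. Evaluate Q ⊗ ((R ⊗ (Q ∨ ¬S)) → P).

¬S = 1 − 0.833 = 0.167
Q ∨ ¬S = max(0.193, 0.167) = 0.193
R ⊗ (Q ∨ ¬S) = max(0, 0.772 + 0.193 − 1) = max(0, -0.035) = 0.000
(R ⊗ (Q ∨ ¬S)) → P = min(1, 1 − 0.000 + 0.283) = min(1, 1.283) = 1.000
Q ⊗ ((R ⊗ (Q ∨ ¬S)) → P) = max(0, 0.193 + 1.000 − 1) = max(0, 0.193) = 0.193

0.193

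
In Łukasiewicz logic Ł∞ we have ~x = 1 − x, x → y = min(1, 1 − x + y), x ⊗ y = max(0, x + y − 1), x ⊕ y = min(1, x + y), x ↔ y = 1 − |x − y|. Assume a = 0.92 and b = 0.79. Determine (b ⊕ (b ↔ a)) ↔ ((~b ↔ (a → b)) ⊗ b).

0.13

b ↔ a = 1 − |0.79 − 0.92| = 1 − 0.13 = 0.87
b ⊕ (b ↔ a) = min(1, 0.79 + 0.87) = min(1, 1.66) = 1.00
~b = 1 − 0.79 = 0.21
a → b = min(1, 1 − 0.92 + 0.79) = min(1, 0.87) = 0.87
~b ↔ (a → b) = 1 − |0.21 − 0.87| = 1 − 0.66 = 0.34
(~b ↔ (a → b)) ⊗ b = max(0, 0.34 + 0.79 − 1) = max(0, 0.13) = 0.13
(b ⊕ (b ↔ a)) ↔ ((~b ↔ (a → b)) ⊗ b) = 1 − |1.00 − 0.13| = 1 − 0.87 = 0.13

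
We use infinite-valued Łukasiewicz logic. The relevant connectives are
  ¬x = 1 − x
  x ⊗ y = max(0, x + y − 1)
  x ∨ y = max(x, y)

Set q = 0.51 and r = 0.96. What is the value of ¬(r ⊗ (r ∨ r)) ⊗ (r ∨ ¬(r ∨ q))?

r ∨ r = max(0.96, 0.96) = 0.96
r ⊗ (r ∨ r) = max(0, 0.96 + 0.96 − 1) = max(0, 0.92) = 0.92
¬(r ⊗ (r ∨ r)) = 1 − 0.92 = 0.08
r ∨ q = max(0.96, 0.51) = 0.96
¬(r ∨ q) = 1 − 0.96 = 0.04
r ∨ ¬(r ∨ q) = max(0.96, 0.04) = 0.96
¬(r ⊗ (r ∨ r)) ⊗ (r ∨ ¬(r ∨ q)) = max(0, 0.08 + 0.96 − 1) = max(0, 0.04) = 0.04

0.04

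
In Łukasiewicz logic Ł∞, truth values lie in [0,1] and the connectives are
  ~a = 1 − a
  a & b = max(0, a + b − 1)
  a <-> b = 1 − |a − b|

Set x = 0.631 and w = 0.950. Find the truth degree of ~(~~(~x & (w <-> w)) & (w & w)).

~x = 1 − 0.631 = 0.369
w <-> w = 1 − |0.950 − 0.950| = 1 − 0.000 = 1.000
~x & (w <-> w) = max(0, 0.369 + 1.000 − 1) = max(0, 0.369) = 0.369
~(~x & (w <-> w)) = 1 − 0.369 = 0.631
~~(~x & (w <-> w)) = 1 − 0.631 = 0.369
w & w = max(0, 0.950 + 0.950 − 1) = max(0, 0.900) = 0.900
~~(~x & (w <-> w)) & (w & w) = max(0, 0.369 + 0.900 − 1) = max(0, 0.269) = 0.269
~(~~(~x & (w <-> w)) & (w & w)) = 1 − 0.269 = 0.731

0.731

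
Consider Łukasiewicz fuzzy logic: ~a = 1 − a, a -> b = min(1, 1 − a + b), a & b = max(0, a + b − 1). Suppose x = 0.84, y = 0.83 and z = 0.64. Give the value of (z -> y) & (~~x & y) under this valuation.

z -> y = min(1, 1 − 0.64 + 0.83) = min(1, 1.19) = 1.00
~x = 1 − 0.84 = 0.16
~~x = 1 − 0.16 = 0.84
~~x & y = max(0, 0.84 + 0.83 − 1) = max(0, 0.67) = 0.67
(z -> y) & (~~x & y) = max(0, 1.00 + 0.67 − 1) = max(0, 0.67) = 0.67

0.67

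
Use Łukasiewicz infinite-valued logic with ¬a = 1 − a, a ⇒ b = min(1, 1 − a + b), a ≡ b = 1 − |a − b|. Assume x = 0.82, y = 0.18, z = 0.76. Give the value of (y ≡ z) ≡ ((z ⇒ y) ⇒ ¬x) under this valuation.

y ≡ z = 1 − |0.18 − 0.76| = 1 − 0.58 = 0.42
z ⇒ y = min(1, 1 − 0.76 + 0.18) = min(1, 0.42) = 0.42
¬x = 1 − 0.82 = 0.18
(z ⇒ y) ⇒ ¬x = min(1, 1 − 0.42 + 0.18) = min(1, 0.76) = 0.76
(y ≡ z) ≡ ((z ⇒ y) ⇒ ¬x) = 1 − |0.42 − 0.76| = 1 − 0.34 = 0.66

0.66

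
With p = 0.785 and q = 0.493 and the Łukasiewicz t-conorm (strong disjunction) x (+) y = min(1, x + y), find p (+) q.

p (+) q = min(1, 0.785 + 0.493) = min(1, 1.278) = 1.000
For comparison, the Gödel t-conorm max(x, y) would give 0.785.

1.000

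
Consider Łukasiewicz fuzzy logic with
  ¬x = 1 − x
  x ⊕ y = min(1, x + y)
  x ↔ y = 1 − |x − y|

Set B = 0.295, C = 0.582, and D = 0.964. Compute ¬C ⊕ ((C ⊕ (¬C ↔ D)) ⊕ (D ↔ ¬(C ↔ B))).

1.000

¬C = 1 − 0.582 = 0.418
¬C ↔ D = 1 − |0.418 − 0.964| = 1 − 0.546 = 0.454
C ⊕ (¬C ↔ D) = min(1, 0.582 + 0.454) = min(1, 1.036) = 1.000
C ↔ B = 1 − |0.582 − 0.295| = 1 − 0.287 = 0.713
¬(C ↔ B) = 1 − 0.713 = 0.287
D ↔ ¬(C ↔ B) = 1 − |0.964 − 0.287| = 1 − 0.677 = 0.323
(C ⊕ (¬C ↔ D)) ⊕ (D ↔ ¬(C ↔ B)) = min(1, 1.000 + 0.323) = min(1, 1.323) = 1.000
¬C ⊕ ((C ⊕ (¬C ↔ D)) ⊕ (D ↔ ¬(C ↔ B))) = min(1, 0.418 + 1.000) = min(1, 1.418) = 1.000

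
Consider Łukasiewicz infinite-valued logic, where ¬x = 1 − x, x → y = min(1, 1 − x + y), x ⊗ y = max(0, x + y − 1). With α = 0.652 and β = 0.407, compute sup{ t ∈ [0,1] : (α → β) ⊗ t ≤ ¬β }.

α → β = min(1, 1 − 0.652 + 0.407) = min(1, 0.755) = 0.755
So the left factor is α → β = 0.755.
¬β = 1 − 0.407 = 0.593
So the right-hand bound is ¬β = 0.593.
The residuum of the Łukasiewicz t-norm gives the supremum: min(1, 1 − 0.755 + 0.593).
1 − 0.755 + 0.593 = 0.838, so t = min(1, 0.838) = 0.838.
Check: 0.755 ⊗ 0.838 = max(0, 0.593) = 0.593 ≤ 0.593.

0.838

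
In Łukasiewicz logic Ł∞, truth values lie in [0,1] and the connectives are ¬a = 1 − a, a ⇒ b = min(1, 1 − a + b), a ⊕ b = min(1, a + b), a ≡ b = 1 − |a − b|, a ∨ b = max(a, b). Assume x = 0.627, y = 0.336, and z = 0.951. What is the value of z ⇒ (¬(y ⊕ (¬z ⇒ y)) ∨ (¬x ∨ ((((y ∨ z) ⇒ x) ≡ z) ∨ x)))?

¬z = 1 − 0.951 = 0.049
¬z ⇒ y = min(1, 1 − 0.049 + 0.336) = min(1, 1.287) = 1.000
y ⊕ (¬z ⇒ y) = min(1, 0.336 + 1.000) = min(1, 1.336) = 1.000
¬(y ⊕ (¬z ⇒ y)) = 1 − 1.000 = 0.000
¬x = 1 − 0.627 = 0.373
y ∨ z = max(0.336, 0.951) = 0.951
(y ∨ z) ⇒ x = min(1, 1 − 0.951 + 0.627) = min(1, 0.676) = 0.676
((y ∨ z) ⇒ x) ≡ z = 1 − |0.676 − 0.951| = 1 − 0.275 = 0.725
(((y ∨ z) ⇒ x) ≡ z) ∨ x = max(0.725, 0.627) = 0.725
¬x ∨ ((((y ∨ z) ⇒ x) ≡ z) ∨ x) = max(0.373, 0.725) = 0.725
¬(y ⊕ (¬z ⇒ y)) ∨ (¬x ∨ ((((y ∨ z) ⇒ x) ≡ z) ∨ x)) = max(0.000, 0.725) = 0.725
z ⇒ (¬(y ⊕ (¬z ⇒ y)) ∨ (¬x ∨ ((((y ∨ z) ⇒ x) ≡ z) ∨ x))) = min(1, 1 − 0.951 + 0.725) = min(1, 0.774) = 0.774

0.774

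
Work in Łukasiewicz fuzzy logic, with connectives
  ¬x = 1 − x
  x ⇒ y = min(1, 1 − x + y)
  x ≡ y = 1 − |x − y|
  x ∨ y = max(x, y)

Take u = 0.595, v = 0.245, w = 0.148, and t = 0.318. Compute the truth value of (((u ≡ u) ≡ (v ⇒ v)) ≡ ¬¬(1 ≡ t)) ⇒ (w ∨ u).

u ≡ u = 1 − |0.595 − 0.595| = 1 − 0.000 = 1.000
v ⇒ v = min(1, 1 − 0.245 + 0.245) = min(1, 1.000) = 1.000
(u ≡ u) ≡ (v ⇒ v) = 1 − |1.000 − 1.000| = 1 − 0.000 = 1.000
1 ≡ t = 1 − |1.000 − 0.318| = 1 − 0.682 = 0.318
¬(1 ≡ t) = 1 − 0.318 = 0.682
¬¬(1 ≡ t) = 1 − 0.682 = 0.318
((u ≡ u) ≡ (v ⇒ v)) ≡ ¬¬(1 ≡ t) = 1 − |1.000 − 0.318| = 1 − 0.682 = 0.318
w ∨ u = max(0.148, 0.595) = 0.595
(((u ≡ u) ≡ (v ⇒ v)) ≡ ¬¬(1 ≡ t)) ⇒ (w ∨ u) = min(1, 1 − 0.318 + 0.595) = min(1, 1.277) = 1.000

1.000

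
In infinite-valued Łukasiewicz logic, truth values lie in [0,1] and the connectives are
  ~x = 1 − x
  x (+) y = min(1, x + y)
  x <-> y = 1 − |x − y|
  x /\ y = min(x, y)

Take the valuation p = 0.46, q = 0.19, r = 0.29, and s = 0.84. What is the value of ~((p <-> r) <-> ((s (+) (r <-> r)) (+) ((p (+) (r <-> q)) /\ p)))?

p <-> r = 1 − |0.46 − 0.29| = 1 − 0.17 = 0.83
r <-> r = 1 − |0.29 − 0.29| = 1 − 0.00 = 1.00
s (+) (r <-> r) = min(1, 0.84 + 1.00) = min(1, 1.84) = 1.00
r <-> q = 1 − |0.29 − 0.19| = 1 − 0.10 = 0.90
p (+) (r <-> q) = min(1, 0.46 + 0.90) = min(1, 1.36) = 1.00
(p (+) (r <-> q)) /\ p = min(1.00, 0.46) = 0.46
(s (+) (r <-> r)) (+) ((p (+) (r <-> q)) /\ p) = min(1, 1.00 + 0.46) = min(1, 1.46) = 1.00
(p <-> r) <-> ((s (+) (r <-> r)) (+) ((p (+) (r <-> q)) /\ p)) = 1 − |0.83 − 1.00| = 1 − 0.17 = 0.83
~((p <-> r) <-> ((s (+) (r <-> r)) (+) ((p (+) (r <-> q)) /\ p))) = 1 − 0.83 = 0.17

0.17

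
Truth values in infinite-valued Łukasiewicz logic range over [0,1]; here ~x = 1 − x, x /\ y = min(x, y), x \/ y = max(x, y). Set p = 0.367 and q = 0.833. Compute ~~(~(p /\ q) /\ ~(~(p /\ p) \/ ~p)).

0.367

p /\ q = min(0.367, 0.833) = 0.367
~(p /\ q) = 1 − 0.367 = 0.633
p /\ p = min(0.367, 0.367) = 0.367
~(p /\ p) = 1 − 0.367 = 0.633
~p = 1 − 0.367 = 0.633
~(p /\ p) \/ ~p = max(0.633, 0.633) = 0.633
~(~(p /\ p) \/ ~p) = 1 − 0.633 = 0.367
~(p /\ q) /\ ~(~(p /\ p) \/ ~p) = min(0.633, 0.367) = 0.367
~(~(p /\ q) /\ ~(~(p /\ p) \/ ~p)) = 1 − 0.367 = 0.633
~~(~(p /\ q) /\ ~(~(p /\ p) \/ ~p)) = 1 − 0.633 = 0.367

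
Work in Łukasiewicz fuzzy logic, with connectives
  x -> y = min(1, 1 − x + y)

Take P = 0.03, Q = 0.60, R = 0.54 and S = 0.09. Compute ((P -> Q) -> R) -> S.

P -> Q = min(1, 1 − 0.03 + 0.60) = min(1, 1.57) = 1.00
(P -> Q) -> R = min(1, 1 − 1.00 + 0.54) = min(1, 0.54) = 0.54
((P -> Q) -> R) -> S = min(1, 1 − 0.54 + 0.09) = min(1, 0.55) = 0.55

0.55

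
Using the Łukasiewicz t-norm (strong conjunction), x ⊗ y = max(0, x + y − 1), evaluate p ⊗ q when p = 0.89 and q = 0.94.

p ⊗ q = max(0, 0.89 + 0.94 − 1) = max(0, 0.83) = 0.83
For comparison, the Gödel (minimum) t-norm min(x, y) would give 0.89.

0.83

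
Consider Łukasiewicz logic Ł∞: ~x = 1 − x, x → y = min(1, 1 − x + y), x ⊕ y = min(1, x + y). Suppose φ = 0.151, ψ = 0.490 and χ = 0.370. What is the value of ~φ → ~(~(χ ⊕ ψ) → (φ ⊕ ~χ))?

~φ = 1 − 0.151 = 0.849
χ ⊕ ψ = min(1, 0.370 + 0.490) = min(1, 0.860) = 0.860
~(χ ⊕ ψ) = 1 − 0.860 = 0.140
~χ = 1 − 0.370 = 0.630
φ ⊕ ~χ = min(1, 0.151 + 0.630) = min(1, 0.781) = 0.781
~(χ ⊕ ψ) → (φ ⊕ ~χ) = min(1, 1 − 0.140 + 0.781) = min(1, 1.641) = 1.000
~(~(χ ⊕ ψ) → (φ ⊕ ~χ)) = 1 − 1.000 = 0.000
~φ → ~(~(χ ⊕ ψ) → (φ ⊕ ~χ)) = min(1, 1 − 0.849 + 0.000) = min(1, 0.151) = 0.151

0.151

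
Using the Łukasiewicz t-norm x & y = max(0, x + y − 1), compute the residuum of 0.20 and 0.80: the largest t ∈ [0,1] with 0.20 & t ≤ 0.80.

The residuum of the Łukasiewicz t-norm gives the supremum: min(1, 1 − 0.20 + 0.80).
1 − 0.20 + 0.80 = 1.60, so t = min(1, 1.60) = 1.00.
Check: 0.20 & 1.00 = max(0, 0.20) = 0.20 ≤ 0.80.

1.00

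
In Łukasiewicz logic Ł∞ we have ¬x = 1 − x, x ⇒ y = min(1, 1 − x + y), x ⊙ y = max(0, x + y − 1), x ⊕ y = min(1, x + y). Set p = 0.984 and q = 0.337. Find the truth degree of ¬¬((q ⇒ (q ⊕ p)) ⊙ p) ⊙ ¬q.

0.647

q ⊕ p = min(1, 0.337 + 0.984) = min(1, 1.321) = 1.000
q ⇒ (q ⊕ p) = min(1, 1 − 0.337 + 1.000) = min(1, 1.663) = 1.000
(q ⇒ (q ⊕ p)) ⊙ p = max(0, 1.000 + 0.984 − 1) = max(0, 0.984) = 0.984
¬((q ⇒ (q ⊕ p)) ⊙ p) = 1 − 0.984 = 0.016
¬¬((q ⇒ (q ⊕ p)) ⊙ p) = 1 − 0.016 = 0.984
¬q = 1 − 0.337 = 0.663
¬¬((q ⇒ (q ⊕ p)) ⊙ p) ⊙ ¬q = max(0, 0.984 + 0.663 − 1) = max(0, 0.647) = 0.647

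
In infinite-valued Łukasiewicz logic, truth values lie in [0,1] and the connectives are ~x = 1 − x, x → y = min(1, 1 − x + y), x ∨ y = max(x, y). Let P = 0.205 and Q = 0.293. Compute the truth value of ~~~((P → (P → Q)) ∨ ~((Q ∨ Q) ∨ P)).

0.000

P → Q = min(1, 1 − 0.205 + 0.293) = min(1, 1.088) = 1.000
P → (P → Q) = min(1, 1 − 0.205 + 1.000) = min(1, 1.795) = 1.000
Q ∨ Q = max(0.293, 0.293) = 0.293
(Q ∨ Q) ∨ P = max(0.293, 0.205) = 0.293
~((Q ∨ Q) ∨ P) = 1 − 0.293 = 0.707
(P → (P → Q)) ∨ ~((Q ∨ Q) ∨ P) = max(1.000, 0.707) = 1.000
~((P → (P → Q)) ∨ ~((Q ∨ Q) ∨ P)) = 1 − 1.000 = 0.000
~~((P → (P → Q)) ∨ ~((Q ∨ Q) ∨ P)) = 1 − 0.000 = 1.000
~~~((P → (P → Q)) ∨ ~((Q ∨ Q) ∨ P)) = 1 − 1.000 = 0.000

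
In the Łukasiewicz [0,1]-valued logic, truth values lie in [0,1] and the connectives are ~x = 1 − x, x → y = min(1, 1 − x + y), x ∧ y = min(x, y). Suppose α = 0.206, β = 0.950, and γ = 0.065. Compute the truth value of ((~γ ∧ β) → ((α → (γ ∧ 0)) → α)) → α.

~γ = 1 − 0.065 = 0.935
~γ ∧ β = min(0.935, 0.950) = 0.935
γ ∧ 0 = min(0.065, 0.000) = 0.000
α → (γ ∧ 0) = min(1, 1 − 0.206 + 0.000) = min(1, 0.794) = 0.794
(α → (γ ∧ 0)) → α = min(1, 1 − 0.794 + 0.206) = min(1, 0.412) = 0.412
(~γ ∧ β) → ((α → (γ ∧ 0)) → α) = min(1, 1 − 0.935 + 0.412) = min(1, 0.477) = 0.477
((~γ ∧ β) → ((α → (γ ∧ 0)) → α)) → α = min(1, 1 − 0.477 + 0.206) = min(1, 0.729) = 0.729

0.729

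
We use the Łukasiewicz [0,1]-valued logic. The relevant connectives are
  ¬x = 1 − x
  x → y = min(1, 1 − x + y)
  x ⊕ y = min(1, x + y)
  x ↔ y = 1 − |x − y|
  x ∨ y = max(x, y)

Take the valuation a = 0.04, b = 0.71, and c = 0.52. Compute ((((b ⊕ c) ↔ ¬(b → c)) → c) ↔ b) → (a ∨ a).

b ⊕ c = min(1, 0.71 + 0.52) = min(1, 1.23) = 1.00
b → c = min(1, 1 − 0.71 + 0.52) = min(1, 0.81) = 0.81
¬(b → c) = 1 − 0.81 = 0.19
(b ⊕ c) ↔ ¬(b → c) = 1 − |1.00 − 0.19| = 1 − 0.81 = 0.19
((b ⊕ c) ↔ ¬(b → c)) → c = min(1, 1 − 0.19 + 0.52) = min(1, 1.33) = 1.00
(((b ⊕ c) ↔ ¬(b → c)) → c) ↔ b = 1 − |1.00 − 0.71| = 1 − 0.29 = 0.71
a ∨ a = max(0.04, 0.04) = 0.04
((((b ⊕ c) ↔ ¬(b → c)) → c) ↔ b) → (a ∨ a) = min(1, 1 − 0.71 + 0.04) = min(1, 0.33) = 0.33

0.33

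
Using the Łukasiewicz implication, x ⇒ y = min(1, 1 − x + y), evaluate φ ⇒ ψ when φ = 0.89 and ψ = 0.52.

0.63

φ ⇒ ψ = min(1, 1 − 0.89 + 0.52) = min(1, 0.63) = 0.63
For comparison, the Gödel implication (1 if x ≤ y else y) would give 0.52.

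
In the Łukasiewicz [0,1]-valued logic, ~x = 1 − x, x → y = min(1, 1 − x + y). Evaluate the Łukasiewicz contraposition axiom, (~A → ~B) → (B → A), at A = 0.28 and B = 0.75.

~A = 1 − 0.28 = 0.72
~B = 1 − 0.75 = 0.25
~A → ~B = min(1, 1 − 0.72 + 0.25) = min(1, 0.53) = 0.53
B → A = min(1, 1 − 0.75 + 0.28) = min(1, 0.53) = 0.53
(~A → ~B) → (B → A) = min(1, 1 − 0.53 + 0.53) = min(1, 1.00) = 1.00
(As expected: an axiom of Ł∞, always 1.)

1.00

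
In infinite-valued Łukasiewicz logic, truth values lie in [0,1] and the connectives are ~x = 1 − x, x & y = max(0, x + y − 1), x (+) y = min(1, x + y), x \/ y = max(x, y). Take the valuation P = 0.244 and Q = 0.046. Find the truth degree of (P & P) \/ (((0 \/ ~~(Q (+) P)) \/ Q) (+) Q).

0.336

P & P = max(0, 0.244 + 0.244 − 1) = max(0, -0.512) = 0.000
Q (+) P = min(1, 0.046 + 0.244) = min(1, 0.290) = 0.290
~(Q (+) P) = 1 − 0.290 = 0.710
~~(Q (+) P) = 1 − 0.710 = 0.290
0 \/ ~~(Q (+) P) = max(0.000, 0.290) = 0.290
(0 \/ ~~(Q (+) P)) \/ Q = max(0.290, 0.046) = 0.290
((0 \/ ~~(Q (+) P)) \/ Q) (+) Q = min(1, 0.290 + 0.046) = min(1, 0.336) = 0.336
(P & P) \/ (((0 \/ ~~(Q (+) P)) \/ Q) (+) Q) = max(0.000, 0.336) = 0.336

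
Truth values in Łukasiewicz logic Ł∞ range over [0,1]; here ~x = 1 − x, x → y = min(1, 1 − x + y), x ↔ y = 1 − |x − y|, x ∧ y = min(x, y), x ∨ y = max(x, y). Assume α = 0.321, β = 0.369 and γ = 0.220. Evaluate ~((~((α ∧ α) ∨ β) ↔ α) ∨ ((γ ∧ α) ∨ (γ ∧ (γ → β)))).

α ∧ α = min(0.321, 0.321) = 0.321
(α ∧ α) ∨ β = max(0.321, 0.369) = 0.369
~((α ∧ α) ∨ β) = 1 − 0.369 = 0.631
~((α ∧ α) ∨ β) ↔ α = 1 − |0.631 − 0.321| = 1 − 0.310 = 0.690
γ ∧ α = min(0.220, 0.321) = 0.220
γ → β = min(1, 1 − 0.220 + 0.369) = min(1, 1.149) = 1.000
γ ∧ (γ → β) = min(0.220, 1.000) = 0.220
(γ ∧ α) ∨ (γ ∧ (γ → β)) = max(0.220, 0.220) = 0.220
(~((α ∧ α) ∨ β) ↔ α) ∨ ((γ ∧ α) ∨ (γ ∧ (γ → β))) = max(0.690, 0.220) = 0.690
~((~((α ∧ α) ∨ β) ↔ α) ∨ ((γ ∧ α) ∨ (γ ∧ (γ → β)))) = 1 − 0.690 = 0.310

0.310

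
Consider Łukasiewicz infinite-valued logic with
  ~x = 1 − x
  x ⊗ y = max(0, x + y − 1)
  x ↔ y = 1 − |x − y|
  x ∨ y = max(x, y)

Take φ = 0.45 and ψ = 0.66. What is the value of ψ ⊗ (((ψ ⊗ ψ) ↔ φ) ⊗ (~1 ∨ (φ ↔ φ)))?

ψ ⊗ ψ = max(0, 0.66 + 0.66 − 1) = max(0, 0.32) = 0.32
(ψ ⊗ ψ) ↔ φ = 1 − |0.32 − 0.45| = 1 − 0.13 = 0.87
~1 = 1 − 1.00 = 0.00
φ ↔ φ = 1 − |0.45 − 0.45| = 1 − 0.00 = 1.00
~1 ∨ (φ ↔ φ) = max(0.00, 1.00) = 1.00
((ψ ⊗ ψ) ↔ φ) ⊗ (~1 ∨ (φ ↔ φ)) = max(0, 0.87 + 1.00 − 1) = max(0, 0.87) = 0.87
ψ ⊗ (((ψ ⊗ ψ) ↔ φ) ⊗ (~1 ∨ (φ ↔ φ))) = max(0, 0.66 + 0.87 − 1) = max(0, 0.53) = 0.53

0.53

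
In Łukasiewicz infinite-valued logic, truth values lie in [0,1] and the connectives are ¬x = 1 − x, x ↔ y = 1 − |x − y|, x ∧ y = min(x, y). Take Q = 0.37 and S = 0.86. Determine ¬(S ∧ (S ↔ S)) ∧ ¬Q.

S ↔ S = 1 − |0.86 − 0.86| = 1 − 0.00 = 1.00
S ∧ (S ↔ S) = min(0.86, 1.00) = 0.86
¬(S ∧ (S ↔ S)) = 1 − 0.86 = 0.14
¬Q = 1 − 0.37 = 0.63
¬(S ∧ (S ↔ S)) ∧ ¬Q = min(0.14, 0.63) = 0.14

0.14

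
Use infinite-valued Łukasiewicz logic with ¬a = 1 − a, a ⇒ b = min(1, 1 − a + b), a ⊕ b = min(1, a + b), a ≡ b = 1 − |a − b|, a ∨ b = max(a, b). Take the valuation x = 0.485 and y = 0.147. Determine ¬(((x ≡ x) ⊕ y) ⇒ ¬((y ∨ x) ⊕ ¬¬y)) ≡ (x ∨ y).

x ≡ x = 1 − |0.485 − 0.485| = 1 − 0.000 = 1.000
(x ≡ x) ⊕ y = min(1, 1.000 + 0.147) = min(1, 1.147) = 1.000
y ∨ x = max(0.147, 0.485) = 0.485
¬y = 1 − 0.147 = 0.853
¬¬y = 1 − 0.853 = 0.147
(y ∨ x) ⊕ ¬¬y = min(1, 0.485 + 0.147) = min(1, 0.632) = 0.632
¬((y ∨ x) ⊕ ¬¬y) = 1 − 0.632 = 0.368
((x ≡ x) ⊕ y) ⇒ ¬((y ∨ x) ⊕ ¬¬y) = min(1, 1 − 1.000 + 0.368) = min(1, 0.368) = 0.368
¬(((x ≡ x) ⊕ y) ⇒ ¬((y ∨ x) ⊕ ¬¬y)) = 1 − 0.368 = 0.632
x ∨ y = max(0.485, 0.147) = 0.485
¬(((x ≡ x) ⊕ y) ⇒ ¬((y ∨ x) ⊕ ¬¬y)) ≡ (x ∨ y) = 1 − |0.632 − 0.485| = 1 − 0.147 = 0.853

0.853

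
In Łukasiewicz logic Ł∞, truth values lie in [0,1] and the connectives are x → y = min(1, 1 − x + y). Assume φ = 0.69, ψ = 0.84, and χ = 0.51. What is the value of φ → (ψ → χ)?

0.98

ψ → χ = min(1, 1 − 0.84 + 0.51) = min(1, 0.67) = 0.67
φ → (ψ → χ) = min(1, 1 − 0.69 + 0.67) = min(1, 0.98) = 0.98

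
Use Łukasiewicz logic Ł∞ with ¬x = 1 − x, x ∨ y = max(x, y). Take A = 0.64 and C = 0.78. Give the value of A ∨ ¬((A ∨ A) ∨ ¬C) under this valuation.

0.64

A ∨ A = max(0.64, 0.64) = 0.64
¬C = 1 − 0.78 = 0.22
(A ∨ A) ∨ ¬C = max(0.64, 0.22) = 0.64
¬((A ∨ A) ∨ ¬C) = 1 − 0.64 = 0.36
A ∨ ¬((A ∨ A) ∨ ¬C) = max(0.64, 0.36) = 0.64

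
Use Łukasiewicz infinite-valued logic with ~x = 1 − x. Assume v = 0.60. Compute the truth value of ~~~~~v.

~v = 1 − 0.60 = 0.40
~~v = 1 − 0.40 = 0.60
~~~v = 1 − 0.60 = 0.40
~~~~v = 1 − 0.40 = 0.60
~~~~~v = 1 − 0.60 = 0.40

0.40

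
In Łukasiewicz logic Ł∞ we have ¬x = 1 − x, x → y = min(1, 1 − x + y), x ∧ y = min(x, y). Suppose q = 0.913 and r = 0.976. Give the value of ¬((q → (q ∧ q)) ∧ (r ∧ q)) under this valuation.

0.087

q ∧ q = min(0.913, 0.913) = 0.913
q → (q ∧ q) = min(1, 1 − 0.913 + 0.913) = min(1, 1.000) = 1.000
r ∧ q = min(0.976, 0.913) = 0.913
(q → (q ∧ q)) ∧ (r ∧ q) = min(1.000, 0.913) = 0.913
¬((q → (q ∧ q)) ∧ (r ∧ q)) = 1 − 0.913 = 0.087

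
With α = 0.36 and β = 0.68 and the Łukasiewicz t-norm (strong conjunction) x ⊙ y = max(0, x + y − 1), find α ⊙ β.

α ⊙ β = max(0, 0.36 + 0.68 − 1) = max(0, 0.04) = 0.04
For comparison, the Gödel (minimum) t-norm min(x, y) would give 0.36.

0.04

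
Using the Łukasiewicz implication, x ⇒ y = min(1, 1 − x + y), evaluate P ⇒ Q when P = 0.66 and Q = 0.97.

1.00

P ⇒ Q = min(1, 1 − 0.66 + 0.97) = min(1, 1.31) = 1.00
For comparison, the Gödel implication (1 if x ≤ y else y) would give 1.00.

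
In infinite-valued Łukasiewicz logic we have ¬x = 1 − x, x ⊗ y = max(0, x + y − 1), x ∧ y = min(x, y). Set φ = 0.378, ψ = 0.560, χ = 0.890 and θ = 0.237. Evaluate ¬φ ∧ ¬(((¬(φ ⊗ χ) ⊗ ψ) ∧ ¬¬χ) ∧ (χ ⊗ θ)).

0.622

¬φ = 1 − 0.378 = 0.622
φ ⊗ χ = max(0, 0.378 + 0.890 − 1) = max(0, 0.268) = 0.268
¬(φ ⊗ χ) = 1 − 0.268 = 0.732
¬(φ ⊗ χ) ⊗ ψ = max(0, 0.732 + 0.560 − 1) = max(0, 0.292) = 0.292
¬χ = 1 − 0.890 = 0.110
¬¬χ = 1 − 0.110 = 0.890
(¬(φ ⊗ χ) ⊗ ψ) ∧ ¬¬χ = min(0.292, 0.890) = 0.292
χ ⊗ θ = max(0, 0.890 + 0.237 − 1) = max(0, 0.127) = 0.127
((¬(φ ⊗ χ) ⊗ ψ) ∧ ¬¬χ) ∧ (χ ⊗ θ) = min(0.292, 0.127) = 0.127
¬(((¬(φ ⊗ χ) ⊗ ψ) ∧ ¬¬χ) ∧ (χ ⊗ θ)) = 1 − 0.127 = 0.873
¬φ ∧ ¬(((¬(φ ⊗ χ) ⊗ ψ) ∧ ¬¬χ) ∧ (χ ⊗ θ)) = min(0.622, 0.873) = 0.622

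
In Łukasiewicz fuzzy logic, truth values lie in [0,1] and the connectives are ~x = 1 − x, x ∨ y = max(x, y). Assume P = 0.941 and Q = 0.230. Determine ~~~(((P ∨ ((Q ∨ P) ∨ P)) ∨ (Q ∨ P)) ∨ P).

0.059

Q ∨ P = max(0.230, 0.941) = 0.941
(Q ∨ P) ∨ P = max(0.941, 0.941) = 0.941
P ∨ ((Q ∨ P) ∨ P) = max(0.941, 0.941) = 0.941
(P ∨ ((Q ∨ P) ∨ P)) ∨ (Q ∨ P) = max(0.941, 0.941) = 0.941
((P ∨ ((Q ∨ P) ∨ P)) ∨ (Q ∨ P)) ∨ P = max(0.941, 0.941) = 0.941
~(((P ∨ ((Q ∨ P) ∨ P)) ∨ (Q ∨ P)) ∨ P) = 1 − 0.941 = 0.059
~~(((P ∨ ((Q ∨ P) ∨ P)) ∨ (Q ∨ P)) ∨ P) = 1 − 0.059 = 0.941
~~~(((P ∨ ((Q ∨ P) ∨ P)) ∨ (Q ∨ P)) ∨ P) = 1 − 0.941 = 0.059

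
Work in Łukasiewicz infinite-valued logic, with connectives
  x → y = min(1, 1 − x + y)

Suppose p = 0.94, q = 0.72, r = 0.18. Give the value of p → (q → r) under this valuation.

q → r = min(1, 1 − 0.72 + 0.18) = min(1, 0.46) = 0.46
p → (q → r) = min(1, 1 − 0.94 + 0.46) = min(1, 0.52) = 0.52

0.52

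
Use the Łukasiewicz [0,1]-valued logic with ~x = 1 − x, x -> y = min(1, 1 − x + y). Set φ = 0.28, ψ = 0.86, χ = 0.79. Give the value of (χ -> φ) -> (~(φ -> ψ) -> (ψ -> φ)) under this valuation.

1.00

χ -> φ = min(1, 1 − 0.79 + 0.28) = min(1, 0.49) = 0.49
φ -> ψ = min(1, 1 − 0.28 + 0.86) = min(1, 1.58) = 1.00
~(φ -> ψ) = 1 − 1.00 = 0.00
ψ -> φ = min(1, 1 − 0.86 + 0.28) = min(1, 0.42) = 0.42
~(φ -> ψ) -> (ψ -> φ) = min(1, 1 − 0.00 + 0.42) = min(1, 1.42) = 1.00
(χ -> φ) -> (~(φ -> ψ) -> (ψ -> φ)) = min(1, 1 − 0.49 + 1.00) = min(1, 1.51) = 1.00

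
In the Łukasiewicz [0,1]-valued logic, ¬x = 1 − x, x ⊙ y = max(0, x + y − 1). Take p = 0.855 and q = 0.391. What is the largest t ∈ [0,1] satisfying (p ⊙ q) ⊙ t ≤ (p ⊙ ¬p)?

0.754

p ⊙ q = max(0, 0.855 + 0.391 − 1) = max(0, 0.246) = 0.246
So the left factor is p ⊙ q = 0.246.
¬p = 1 − 0.855 = 0.145
p ⊙ ¬p = max(0, 0.855 + 0.145 − 1) = max(0, 0.000) = 0.000
So the right-hand bound is p ⊙ ¬p = 0.000.
The residuum of the Łukasiewicz t-norm gives the supremum: min(1, 1 − 0.246 + 0.000).
1 − 0.246 + 0.000 = 0.754, so t = min(1, 0.754) = 0.754.
Check: 0.246 ⊙ 0.754 = max(0, 0.000) = 0.000 ≤ 0.000.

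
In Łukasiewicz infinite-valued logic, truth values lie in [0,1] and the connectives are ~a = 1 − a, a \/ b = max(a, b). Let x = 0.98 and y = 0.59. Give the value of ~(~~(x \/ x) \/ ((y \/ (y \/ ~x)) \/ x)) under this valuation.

x \/ x = max(0.98, 0.98) = 0.98
~(x \/ x) = 1 − 0.98 = 0.02
~~(x \/ x) = 1 − 0.02 = 0.98
~x = 1 − 0.98 = 0.02
y \/ ~x = max(0.59, 0.02) = 0.59
y \/ (y \/ ~x) = max(0.59, 0.59) = 0.59
(y \/ (y \/ ~x)) \/ x = max(0.59, 0.98) = 0.98
~~(x \/ x) \/ ((y \/ (y \/ ~x)) \/ x) = max(0.98, 0.98) = 0.98
~(~~(x \/ x) \/ ((y \/ (y \/ ~x)) \/ x)) = 1 − 0.98 = 0.02

0.02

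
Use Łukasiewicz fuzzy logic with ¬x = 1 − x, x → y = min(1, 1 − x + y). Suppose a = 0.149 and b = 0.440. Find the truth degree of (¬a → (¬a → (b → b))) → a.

¬a = 1 − 0.149 = 0.851
b → b = min(1, 1 − 0.440 + 0.440) = min(1, 1.000) = 1.000
¬a → (b → b) = min(1, 1 − 0.851 + 1.000) = min(1, 1.149) = 1.000
¬a → (¬a → (b → b)) = min(1, 1 − 0.851 + 1.000) = min(1, 1.149) = 1.000
(¬a → (¬a → (b → b))) → a = min(1, 1 − 1.000 + 0.149) = min(1, 0.149) = 0.149

0.149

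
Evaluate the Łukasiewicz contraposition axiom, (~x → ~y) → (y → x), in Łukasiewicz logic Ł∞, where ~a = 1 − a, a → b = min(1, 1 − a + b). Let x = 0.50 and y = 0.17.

~x = 1 − 0.50 = 0.50
~y = 1 − 0.17 = 0.83
~x → ~y = min(1, 1 − 0.50 + 0.83) = min(1, 1.33) = 1.00
y → x = min(1, 1 − 0.17 + 0.50) = min(1, 1.33) = 1.00
(~x → ~y) → (y → x) = min(1, 1 − 1.00 + 1.00) = min(1, 1.00) = 1.00
(As expected: an axiom of Ł∞, always 1.)

1.00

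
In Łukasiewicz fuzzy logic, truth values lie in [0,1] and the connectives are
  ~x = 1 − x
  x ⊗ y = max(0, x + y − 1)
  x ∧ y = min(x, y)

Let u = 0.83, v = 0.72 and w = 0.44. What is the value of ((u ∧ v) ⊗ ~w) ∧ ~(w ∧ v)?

u ∧ v = min(0.83, 0.72) = 0.72
~w = 1 − 0.44 = 0.56
(u ∧ v) ⊗ ~w = max(0, 0.72 + 0.56 − 1) = max(0, 0.28) = 0.28
w ∧ v = min(0.44, 0.72) = 0.44
~(w ∧ v) = 1 − 0.44 = 0.56
((u ∧ v) ⊗ ~w) ∧ ~(w ∧ v) = min(0.28, 0.56) = 0.28

0.28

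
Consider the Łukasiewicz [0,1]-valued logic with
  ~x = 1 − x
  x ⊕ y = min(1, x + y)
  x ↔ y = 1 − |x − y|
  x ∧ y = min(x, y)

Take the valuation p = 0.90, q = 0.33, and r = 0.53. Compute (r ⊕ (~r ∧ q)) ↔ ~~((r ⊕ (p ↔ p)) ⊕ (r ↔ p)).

0.86

~r = 1 − 0.53 = 0.47
~r ∧ q = min(0.47, 0.33) = 0.33
r ⊕ (~r ∧ q) = min(1, 0.53 + 0.33) = min(1, 0.86) = 0.86
p ↔ p = 1 − |0.90 − 0.90| = 1 − 0.00 = 1.00
r ⊕ (p ↔ p) = min(1, 0.53 + 1.00) = min(1, 1.53) = 1.00
r ↔ p = 1 − |0.53 − 0.90| = 1 − 0.37 = 0.63
(r ⊕ (p ↔ p)) ⊕ (r ↔ p) = min(1, 1.00 + 0.63) = min(1, 1.63) = 1.00
~((r ⊕ (p ↔ p)) ⊕ (r ↔ p)) = 1 − 1.00 = 0.00
~~((r ⊕ (p ↔ p)) ⊕ (r ↔ p)) = 1 − 0.00 = 1.00
(r ⊕ (~r ∧ q)) ↔ ~~((r ⊕ (p ↔ p)) ⊕ (r ↔ p)) = 1 − |0.86 − 1.00| = 1 − 0.14 = 0.86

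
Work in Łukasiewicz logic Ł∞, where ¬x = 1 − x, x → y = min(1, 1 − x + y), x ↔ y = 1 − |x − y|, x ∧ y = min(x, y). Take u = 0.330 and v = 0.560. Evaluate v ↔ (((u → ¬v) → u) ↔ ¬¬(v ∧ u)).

¬v = 1 − 0.560 = 0.440
u → ¬v = min(1, 1 − 0.330 + 0.440) = min(1, 1.110) = 1.000
(u → ¬v) → u = min(1, 1 − 1.000 + 0.330) = min(1, 0.330) = 0.330
v ∧ u = min(0.560, 0.330) = 0.330
¬(v ∧ u) = 1 − 0.330 = 0.670
¬¬(v ∧ u) = 1 − 0.670 = 0.330
((u → ¬v) → u) ↔ ¬¬(v ∧ u) = 1 − |0.330 − 0.330| = 1 − 0.000 = 1.000
v ↔ (((u → ¬v) → u) ↔ ¬¬(v ∧ u)) = 1 − |0.560 − 1.000| = 1 − 0.440 = 0.560

0.560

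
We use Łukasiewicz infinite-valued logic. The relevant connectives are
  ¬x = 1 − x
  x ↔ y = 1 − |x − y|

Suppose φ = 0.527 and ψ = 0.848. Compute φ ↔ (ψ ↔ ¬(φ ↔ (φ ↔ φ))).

φ ↔ φ = 1 − |0.527 − 0.527| = 1 − 0.000 = 1.000
φ ↔ (φ ↔ φ) = 1 − |0.527 − 1.000| = 1 − 0.473 = 0.527
¬(φ ↔ (φ ↔ φ)) = 1 − 0.527 = 0.473
ψ ↔ ¬(φ ↔ (φ ↔ φ)) = 1 − |0.848 − 0.473| = 1 − 0.375 = 0.625
φ ↔ (ψ ↔ ¬(φ ↔ (φ ↔ φ))) = 1 − |0.527 − 0.625| = 1 − 0.098 = 0.902

0.902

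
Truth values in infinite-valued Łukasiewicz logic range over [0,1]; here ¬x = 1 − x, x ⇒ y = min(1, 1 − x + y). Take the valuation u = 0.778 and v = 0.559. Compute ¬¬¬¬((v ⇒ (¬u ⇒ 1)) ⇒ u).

¬u = 1 − 0.778 = 0.222
¬u ⇒ 1 = min(1, 1 − 0.222 + 1.000) = min(1, 1.778) = 1.000
v ⇒ (¬u ⇒ 1) = min(1, 1 − 0.559 + 1.000) = min(1, 1.441) = 1.000
(v ⇒ (¬u ⇒ 1)) ⇒ u = min(1, 1 − 1.000 + 0.778) = min(1, 0.778) = 0.778
¬((v ⇒ (¬u ⇒ 1)) ⇒ u) = 1 − 0.778 = 0.222
¬¬((v ⇒ (¬u ⇒ 1)) ⇒ u) = 1 − 0.222 = 0.778
¬¬¬((v ⇒ (¬u ⇒ 1)) ⇒ u) = 1 − 0.778 = 0.222
¬¬¬¬((v ⇒ (¬u ⇒ 1)) ⇒ u) = 1 − 0.222 = 0.778

0.778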